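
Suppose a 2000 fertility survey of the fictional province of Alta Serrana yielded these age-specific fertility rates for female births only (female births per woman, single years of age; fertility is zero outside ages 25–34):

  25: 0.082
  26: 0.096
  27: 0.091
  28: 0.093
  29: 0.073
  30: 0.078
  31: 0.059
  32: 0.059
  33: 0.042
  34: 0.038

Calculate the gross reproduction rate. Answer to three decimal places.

Sum of female ASFRs = 0.082 + 0.096 + 0.091 + 0.093 + 0.073 + 0.078 + 0.059 + 0.059 + 0.042 + 0.038 = 0.711
GRR = 0.711

0.711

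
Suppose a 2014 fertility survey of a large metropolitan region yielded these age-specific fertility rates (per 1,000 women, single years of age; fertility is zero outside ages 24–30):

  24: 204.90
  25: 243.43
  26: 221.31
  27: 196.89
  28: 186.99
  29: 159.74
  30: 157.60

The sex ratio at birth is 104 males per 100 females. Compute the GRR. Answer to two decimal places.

0.67

Proportion female at birth = 100 / (100 + 104) = 0.49020.
Sum of ASFRs = 204.90 + 243.43 + 221.31 + 196.89 + 186.99 + 159.74 + 157.60 = 1370.86
TFR = 1370.86 / 1000 = 1.37086
GRR = 0.49020 × 1.37086 = 0.67200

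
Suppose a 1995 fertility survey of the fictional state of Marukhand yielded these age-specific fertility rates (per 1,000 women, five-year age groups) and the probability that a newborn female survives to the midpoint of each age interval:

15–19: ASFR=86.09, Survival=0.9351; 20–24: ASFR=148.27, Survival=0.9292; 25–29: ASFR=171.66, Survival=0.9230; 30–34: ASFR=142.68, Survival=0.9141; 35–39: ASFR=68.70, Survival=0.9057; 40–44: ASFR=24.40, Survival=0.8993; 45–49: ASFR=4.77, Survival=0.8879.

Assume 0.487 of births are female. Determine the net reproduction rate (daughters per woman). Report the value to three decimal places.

1.450

Proportion female at birth = 0.487.
Per-age-group product (5 × ASFR × survival probability):
  15–19: 5 × 86.09/1000 × 0.9351 = 0.40251
  20–24: 5 × 148.27/1000 × 0.9292 = 0.68886
  25–29: 5 × 171.66/1000 × 0.9230 = 0.79221
  30–34: 5 × 142.68/1000 × 0.9141 = 0.65212
  35–39: 5 × 68.70/1000 × 0.9057 = 0.31111
  40–44: 5 × 24.40/1000 × 0.8993 = 0.10971
  45–49: 5 × 4.77/1000 × 0.8879 = 0.02118
Sum = 2.97770
NRR = 0.487 × 2.97770 = 1.45014
With NRR above 1 the population is above replacement fertility.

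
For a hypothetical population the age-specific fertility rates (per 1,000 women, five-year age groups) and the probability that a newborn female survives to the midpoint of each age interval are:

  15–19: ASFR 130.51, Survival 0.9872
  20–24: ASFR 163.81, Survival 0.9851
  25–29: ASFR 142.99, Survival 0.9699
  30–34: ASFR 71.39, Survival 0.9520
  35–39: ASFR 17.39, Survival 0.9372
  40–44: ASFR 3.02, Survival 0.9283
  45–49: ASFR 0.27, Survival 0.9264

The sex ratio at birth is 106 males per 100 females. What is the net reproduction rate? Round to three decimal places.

Proportion female at birth = 100 / (100 + 106) = 0.48544.
Each age group contributes 5 × ASFR × survival:
  15–19: 5 × 130.51/1000 × 0.9872 = 0.64420
  20–24: 5 × 163.81/1000 × 0.9851 = 0.80685
  25–29: 5 × 142.99/1000 × 0.9699 = 0.69343
  30–34: 5 × 71.39/1000 × 0.9520 = 0.33982
  35–39: 5 × 17.39/1000 × 0.9372 = 0.08149
  40–44: 5 × 3.02/1000 × 0.9283 = 0.01402
  45–49: 5 × 0.27/1000 × 0.9264 = 0.00125
Sum = 2.58106
NRR = 0.48544 × 2.58106 = 1.25295

1.253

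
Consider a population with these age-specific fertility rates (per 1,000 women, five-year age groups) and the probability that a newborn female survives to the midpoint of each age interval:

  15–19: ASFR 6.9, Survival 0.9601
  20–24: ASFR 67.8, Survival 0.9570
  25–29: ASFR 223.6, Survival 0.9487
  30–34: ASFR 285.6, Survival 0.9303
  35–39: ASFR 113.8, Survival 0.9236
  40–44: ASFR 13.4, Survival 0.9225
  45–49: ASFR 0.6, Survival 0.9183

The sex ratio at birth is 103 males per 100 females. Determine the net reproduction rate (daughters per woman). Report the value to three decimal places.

1.644

Proportion female at birth = 100 / (100 + 103) = 0.49261.
Per-age-group product (5 × ASFR × survival probability):
  15–19: 5 × 6.9/1000 × 0.9601 = 0.03312
  20–24: 5 × 67.8/1000 × 0.9570 = 0.32442
  25–29: 5 × 223.6/1000 × 0.9487 = 1.06065
  30–34: 5 × 285.6/1000 × 0.9303 = 1.32847
  35–39: 5 × 113.8/1000 × 0.9236 = 0.52553
  40–44: 5 × 13.4/1000 × 0.9225 = 0.06181
  45–49: 5 × 0.6/1000 × 0.9183 = 0.00275
Sum = 3.33675
NRR = 0.49261 × 3.33675 = 1.64372
An NRR exceeding 1 indicates intrinsic growth under these rates.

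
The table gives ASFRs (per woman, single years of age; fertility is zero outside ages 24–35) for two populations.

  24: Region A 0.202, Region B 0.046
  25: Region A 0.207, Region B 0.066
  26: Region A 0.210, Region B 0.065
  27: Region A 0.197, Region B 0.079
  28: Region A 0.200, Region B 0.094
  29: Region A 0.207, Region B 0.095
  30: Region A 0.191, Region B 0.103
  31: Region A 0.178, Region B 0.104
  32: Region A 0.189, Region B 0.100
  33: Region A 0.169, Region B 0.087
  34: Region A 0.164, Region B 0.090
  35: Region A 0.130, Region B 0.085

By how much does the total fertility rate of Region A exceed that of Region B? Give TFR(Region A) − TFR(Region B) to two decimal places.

1.23

Region A:
  Sum of ASFRs = 0.202 + 0.207 + 0.210 + 0.197 + 0.200 + 0.207 + 0.191 + 0.178 + 0.189 + 0.169 + 0.164 + 0.130 = 2.244
  TFR = 2.244
Region B:
  Sum of ASFRs = 0.046 + 0.066 + 0.065 + 0.079 + 0.094 + 0.095 + 0.103 + 0.104 + 0.100 + 0.087 + 0.090 + 0.085 = 1.014
  TFR = 1.014
Difference = 2.244 − 1.014 = 1.23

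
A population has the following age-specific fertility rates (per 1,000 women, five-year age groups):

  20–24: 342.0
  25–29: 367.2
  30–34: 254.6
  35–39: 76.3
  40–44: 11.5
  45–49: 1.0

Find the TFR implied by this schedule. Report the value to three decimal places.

Sum of ASFRs = 342.0 + 367.2 + 254.6 + 76.3 + 11.5 + 1.0 = 1052.6
TFR = 5 × 1052.6 / 1000 = 5.263

5.263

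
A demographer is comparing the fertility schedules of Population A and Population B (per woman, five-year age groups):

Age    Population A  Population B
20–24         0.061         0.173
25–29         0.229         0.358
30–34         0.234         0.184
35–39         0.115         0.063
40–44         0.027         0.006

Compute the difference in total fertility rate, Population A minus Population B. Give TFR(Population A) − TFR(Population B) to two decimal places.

-0.59

Population A:
  Sum of ASFRs = 0.061 + 0.229 + 0.234 + 0.115 + 0.027 = 0.666
  TFR = 5 × 0.666 = 3.33
Population B:
  Sum of ASFRs = 0.173 + 0.358 + 0.184 + 0.063 + 0.006 = 0.784
  TFR = 5 × 0.784 = 3.92
Difference = 3.33 − 3.92 = -0.59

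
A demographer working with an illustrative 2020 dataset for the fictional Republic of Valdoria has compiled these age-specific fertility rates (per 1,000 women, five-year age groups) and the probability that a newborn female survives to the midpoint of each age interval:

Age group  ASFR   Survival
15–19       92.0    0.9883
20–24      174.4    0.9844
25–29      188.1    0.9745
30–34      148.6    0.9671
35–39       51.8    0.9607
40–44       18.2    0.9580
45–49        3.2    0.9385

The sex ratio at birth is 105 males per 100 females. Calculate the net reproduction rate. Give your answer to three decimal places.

Proportion female at birth = 100 / (100 + 105) = 0.48780.
Weighting each age-specific rate by interval width and survival:
  15–19: 5 × 92.0/1000 × 0.9883 = 0.45462
  20–24: 5 × 174.4/1000 × 0.9844 = 0.85840
  25–29: 5 × 188.1/1000 × 0.9745 = 0.91652
  30–34: 5 × 148.6/1000 × 0.9671 = 0.71856
  35–39: 5 × 51.8/1000 × 0.9607 = 0.24882
  40–44: 5 × 18.2/1000 × 0.9580 = 0.08718
  45–49: 5 × 3.2/1000 × 0.9385 = 0.01502
Sum = 3.29912
NRR = 0.48780 × 3.29912 = 1.60931
NRR > 1, so each generation more than replaces itself.

1.609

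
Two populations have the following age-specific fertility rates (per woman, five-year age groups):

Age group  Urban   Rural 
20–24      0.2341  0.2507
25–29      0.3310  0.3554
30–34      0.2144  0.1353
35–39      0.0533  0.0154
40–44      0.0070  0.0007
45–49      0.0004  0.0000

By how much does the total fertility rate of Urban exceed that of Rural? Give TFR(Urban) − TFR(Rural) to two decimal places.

Urban:
  Sum of ASFRs = 0.2341 + 0.3310 + 0.2144 + 0.0533 + 0.0070 + 0.0004 = 0.8402
  TFR = 5 × 0.8402 = 4.201
Rural:
  Sum of ASFRs = 0.2507 + 0.3554 + 0.1353 + 0.0154 + 0.0007 + 0.0000 = 0.7575
  TFR = 5 × 0.7575 = 3.7875
Difference = 4.201 − 3.7875 = 0.4135

0.41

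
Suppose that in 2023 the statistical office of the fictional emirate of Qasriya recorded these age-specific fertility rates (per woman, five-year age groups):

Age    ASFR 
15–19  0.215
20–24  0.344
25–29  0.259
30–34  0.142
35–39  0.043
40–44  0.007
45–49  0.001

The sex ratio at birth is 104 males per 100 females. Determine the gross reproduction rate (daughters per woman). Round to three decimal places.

2.478

Proportion female at birth = 100 / (100 + 104) = 0.49020.
Sum of ASFRs = 0.215 + 0.344 + 0.259 + 0.142 + 0.043 + 0.007 + 0.001 = 1.011
TFR = 5 × 1.011 = 5.055
GRR = 0.49020 × 5.055 = 2.47796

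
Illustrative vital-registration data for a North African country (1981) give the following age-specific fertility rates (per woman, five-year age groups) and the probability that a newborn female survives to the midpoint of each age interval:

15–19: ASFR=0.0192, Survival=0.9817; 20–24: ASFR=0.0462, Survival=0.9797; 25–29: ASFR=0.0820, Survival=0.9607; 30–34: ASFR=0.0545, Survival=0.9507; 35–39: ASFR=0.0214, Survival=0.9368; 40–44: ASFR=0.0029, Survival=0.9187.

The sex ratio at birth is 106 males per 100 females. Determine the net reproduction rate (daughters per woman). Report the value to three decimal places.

0.528

Proportion female at birth = 100 / (100 + 106) = 0.48544.
Weighting each age-specific rate by interval width and survival:
  15–19: 5 × 0.0192 × 0.9817 = 0.09424
  20–24: 5 × 0.0462 × 0.9797 = 0.22631
  25–29: 5 × 0.0820 × 0.9607 = 0.39389
  30–34: 5 × 0.0545 × 0.9507 = 0.25907
  35–39: 5 × 0.0214 × 0.9368 = 0.10024
  40–44: 5 × 0.0029 × 0.9187 = 0.01332
Sum = 1.08707
NRR = 0.48544 × 1.08707 = 0.52771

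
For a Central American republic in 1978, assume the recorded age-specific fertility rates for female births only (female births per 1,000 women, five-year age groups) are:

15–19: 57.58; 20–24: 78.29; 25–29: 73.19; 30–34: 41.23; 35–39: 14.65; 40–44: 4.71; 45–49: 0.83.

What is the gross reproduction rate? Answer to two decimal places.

1.35

Sum of female ASFRs = 57.58 + 78.29 + 73.19 + 41.23 + 14.65 + 4.71 + 0.83 = 270.48
GRR = 5 × 270.48 / 1000 = 1.3524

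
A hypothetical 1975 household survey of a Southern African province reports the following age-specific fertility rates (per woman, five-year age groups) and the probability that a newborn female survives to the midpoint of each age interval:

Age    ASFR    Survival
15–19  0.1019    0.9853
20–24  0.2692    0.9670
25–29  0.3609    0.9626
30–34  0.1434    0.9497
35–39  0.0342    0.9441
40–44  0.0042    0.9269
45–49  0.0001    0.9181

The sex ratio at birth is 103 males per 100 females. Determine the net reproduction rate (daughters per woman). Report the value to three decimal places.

2.169

Proportion female at birth = 100 / (100 + 103) = 0.49261.
Weighting each age-specific rate by interval width and survival:
  15–19: 5 × 0.1019 × 0.9853 = 0.50201
  20–24: 5 × 0.2692 × 0.9670 = 1.30158
  25–29: 5 × 0.3609 × 0.9626 = 1.73701
  30–34: 5 × 0.1434 × 0.9497 = 0.68093
  35–39: 5 × 0.0342 × 0.9441 = 0.16144
  40–44: 5 × 0.0042 × 0.9269 = 0.01946
  45–49: 5 × 0.0001 × 0.9181 = 0.00046
Sum = 4.40289
NRR = 0.49261 × 4.40289 = 2.16891
With NRR above 1 the population is above replacement fertility.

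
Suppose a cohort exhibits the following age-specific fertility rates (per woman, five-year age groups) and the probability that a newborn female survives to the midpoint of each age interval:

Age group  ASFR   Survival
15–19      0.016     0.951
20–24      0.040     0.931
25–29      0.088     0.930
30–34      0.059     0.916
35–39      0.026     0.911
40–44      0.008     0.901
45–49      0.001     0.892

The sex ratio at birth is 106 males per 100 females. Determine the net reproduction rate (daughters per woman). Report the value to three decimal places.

Proportion female at birth = 100 / (100 + 106) = 0.48544.
Weighting each age-specific rate by interval width and survival:
  15–19: 5 × 0.016 × 0.951 = 0.07608
  20–24: 5 × 0.040 × 0.931 = 0.18620
  25–29: 5 × 0.088 × 0.930 = 0.40920
  30–34: 5 × 0.059 × 0.916 = 0.27022
  35–39: 5 × 0.026 × 0.911 = 0.11843
  40–44: 5 × 0.008 × 0.901 = 0.03604
  45–49: 5 × 0.001 × 0.892 = 0.00446
Sum = 1.10063
NRR = 0.48544 × 1.10063 = 0.53429
With NRR below 1 the population is below replacement fertility.

0.534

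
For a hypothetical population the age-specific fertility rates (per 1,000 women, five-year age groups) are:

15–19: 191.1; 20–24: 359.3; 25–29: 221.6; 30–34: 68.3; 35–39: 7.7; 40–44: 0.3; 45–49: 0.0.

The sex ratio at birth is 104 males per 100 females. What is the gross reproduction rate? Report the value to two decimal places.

2.08

Proportion female at birth = 100 / (100 + 104) = 0.49020.
Sum of ASFRs = 191.1 + 359.3 + 221.6 + 68.3 + 7.7 + 0.3 + 0.0 = 848.3
TFR = 5 × 848.3 / 1000 = 4.2415
GRR = 0.49020 × 4.2415 = 2.07918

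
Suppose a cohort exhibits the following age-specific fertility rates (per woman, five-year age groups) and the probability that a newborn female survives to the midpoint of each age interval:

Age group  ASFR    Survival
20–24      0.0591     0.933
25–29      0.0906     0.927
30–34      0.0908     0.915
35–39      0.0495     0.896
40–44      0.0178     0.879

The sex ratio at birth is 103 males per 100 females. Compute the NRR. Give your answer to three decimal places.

Proportion female at birth = 100 / (100 + 103) = 0.49261.
Weighting each age-specific rate by interval width and survival:
  20–24: 5 × 0.0591 × 0.933 = 0.27570
  25–29: 5 × 0.0906 × 0.927 = 0.41993
  30–34: 5 × 0.0908 × 0.915 = 0.41541
  35–39: 5 × 0.0495 × 0.896 = 0.22176
  40–44: 5 × 0.0178 × 0.879 = 0.07823
Sum = 1.41103
NRR = 0.49261 × 1.41103 = 0.69509

0.695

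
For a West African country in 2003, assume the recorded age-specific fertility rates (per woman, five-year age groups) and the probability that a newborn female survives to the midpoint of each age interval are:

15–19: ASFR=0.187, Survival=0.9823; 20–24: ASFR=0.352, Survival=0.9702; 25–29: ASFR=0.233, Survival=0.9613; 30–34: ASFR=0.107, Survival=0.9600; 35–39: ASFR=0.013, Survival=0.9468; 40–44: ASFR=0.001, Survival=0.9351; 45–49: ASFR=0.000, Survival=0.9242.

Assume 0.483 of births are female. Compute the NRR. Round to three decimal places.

Proportion female at birth = 0.483.
Weighting each age-specific rate by interval width and survival:
  15–19: 5 × 0.187 × 0.9823 = 0.91845
  20–24: 5 × 0.352 × 0.9702 = 1.70755
  25–29: 5 × 0.233 × 0.9613 = 1.11991
  30–34: 5 × 0.107 × 0.9600 = 0.51360
  35–39: 5 × 0.013 × 0.9468 = 0.06154
  40–44: 5 × 0.001 × 0.9351 = 0.00468
  45–49: 5 × 0.000 × 0.9242 = 0.00000
Sum = 4.32573
NRR = 0.483 × 4.32573 = 2.08933
NRR > 1, so each generation more than replaces itself.

2.089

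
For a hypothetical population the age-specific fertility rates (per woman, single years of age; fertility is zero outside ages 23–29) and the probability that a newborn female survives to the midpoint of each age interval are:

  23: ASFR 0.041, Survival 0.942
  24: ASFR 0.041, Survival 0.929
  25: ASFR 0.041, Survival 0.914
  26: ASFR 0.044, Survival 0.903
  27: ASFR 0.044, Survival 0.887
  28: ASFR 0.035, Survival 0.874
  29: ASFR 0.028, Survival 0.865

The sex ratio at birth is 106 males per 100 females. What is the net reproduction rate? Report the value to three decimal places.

Proportion female at birth = 100 / (100 + 106) = 0.48544.
Survival-weighted fertility by age (1·fₓ·Sₓ):
  23: 1 × 0.041 × 0.942 = 0.03862
  24: 1 × 0.041 × 0.929 = 0.03809
  25: 1 × 0.041 × 0.914 = 0.03747
  26: 1 × 0.044 × 0.903 = 0.03973
  27: 1 × 0.044 × 0.887 = 0.03903
  28: 1 × 0.035 × 0.874 = 0.03059
  29: 1 × 0.028 × 0.865 = 0.02422
Sum = 0.24775
NRR = 0.48544 × 0.24775 = 0.12027

0.120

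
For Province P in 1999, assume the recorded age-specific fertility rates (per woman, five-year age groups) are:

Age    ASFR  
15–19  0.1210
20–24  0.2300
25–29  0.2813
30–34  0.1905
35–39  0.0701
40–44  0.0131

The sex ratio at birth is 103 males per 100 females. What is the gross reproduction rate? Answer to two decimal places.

Proportion female at birth = 100 / (100 + 103) = 0.49261.
Sum of ASFRs = 0.1210 + 0.2300 + 0.2813 + 0.1905 + 0.0701 + 0.0131 = 0.9060
TFR = 5 × 0.9060 = 4.53
GRR = 0.49261 × 4.53 = 2.23152

2.23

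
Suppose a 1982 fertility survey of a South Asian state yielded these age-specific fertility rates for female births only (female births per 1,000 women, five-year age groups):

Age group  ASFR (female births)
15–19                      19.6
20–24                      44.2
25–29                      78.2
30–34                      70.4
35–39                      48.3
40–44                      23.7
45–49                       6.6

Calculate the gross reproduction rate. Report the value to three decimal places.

1.455

Sum of female ASFRs = 19.6 + 44.2 + 78.2 + 70.4 + 48.3 + 23.7 + 6.6 = 291.0
GRR = 5 × 291.0 / 1000 = 1.455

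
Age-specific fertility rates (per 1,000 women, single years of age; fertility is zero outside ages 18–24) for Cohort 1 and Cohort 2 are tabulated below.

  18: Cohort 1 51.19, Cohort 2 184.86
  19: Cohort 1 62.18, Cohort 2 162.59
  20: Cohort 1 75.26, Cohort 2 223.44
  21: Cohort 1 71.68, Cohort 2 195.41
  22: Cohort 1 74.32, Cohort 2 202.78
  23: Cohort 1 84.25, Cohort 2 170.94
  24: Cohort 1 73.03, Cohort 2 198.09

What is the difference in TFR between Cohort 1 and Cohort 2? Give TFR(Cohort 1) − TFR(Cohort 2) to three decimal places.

Cohort 1:
  Sum of ASFRs = 51.19 + 62.18 + 75.26 + 71.68 + 74.32 + 84.25 + 73.03 = 491.91
  TFR = 491.91 / 1000 = 0.49191
Cohort 2:
  Sum of ASFRs = 184.86 + 162.59 + 223.44 + 195.41 + 202.78 + 170.94 + 198.09 = 1338.11
  TFR = 1338.11 / 1000 = 1.33811
Difference = 0.49191 − 1.33811 = -0.8462

-0.846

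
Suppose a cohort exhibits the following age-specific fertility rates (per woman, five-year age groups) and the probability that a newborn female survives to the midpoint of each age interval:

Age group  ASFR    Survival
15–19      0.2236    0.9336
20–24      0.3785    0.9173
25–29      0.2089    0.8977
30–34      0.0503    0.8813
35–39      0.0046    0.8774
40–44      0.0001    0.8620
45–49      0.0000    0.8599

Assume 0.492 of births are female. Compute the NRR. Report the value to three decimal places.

Proportion female at birth = 0.492.
Per-age-group product (5 × ASFR × survival probability):
  15–19: 5 × 0.2236 × 0.9336 = 1.04376
  20–24: 5 × 0.3785 × 0.9173 = 1.73599
  25–29: 5 × 0.2089 × 0.8977 = 0.93765
  30–34: 5 × 0.0503 × 0.8813 = 0.22165
  35–39: 5 × 0.0046 × 0.8774 = 0.02018
  40–44: 5 × 0.0001 × 0.8620 = 0.00043
  45–49: 5 × 0.0000 × 0.8599 = 0.00000
Sum = 3.95966
NRR = 0.492 × 3.95966 = 1.94815

1.948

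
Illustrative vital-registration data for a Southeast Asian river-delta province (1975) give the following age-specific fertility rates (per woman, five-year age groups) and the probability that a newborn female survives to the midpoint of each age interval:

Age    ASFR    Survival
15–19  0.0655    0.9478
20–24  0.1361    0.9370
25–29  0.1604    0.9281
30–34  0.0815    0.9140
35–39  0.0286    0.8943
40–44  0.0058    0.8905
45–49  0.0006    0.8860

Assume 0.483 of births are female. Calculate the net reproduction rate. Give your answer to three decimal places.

1.073

Proportion female at birth = 0.483.
Each age group contributes 5 × ASFR × survival:
  15–19: 5 × 0.0655 × 0.9478 = 0.31040
  20–24: 5 × 0.1361 × 0.9370 = 0.63763
  25–29: 5 × 0.1604 × 0.9281 = 0.74434
  30–34: 5 × 0.0815 × 0.9140 = 0.37246
  35–39: 5 × 0.0286 × 0.8943 = 0.12788
  40–44: 5 × 0.0058 × 0.8905 = 0.02582
  45–49: 5 × 0.0006 × 0.8860 = 0.00266
Sum = 2.22119
NRR = 0.483 × 2.22119 = 1.07283
An NRR exceeding 1 indicates intrinsic growth under these rates.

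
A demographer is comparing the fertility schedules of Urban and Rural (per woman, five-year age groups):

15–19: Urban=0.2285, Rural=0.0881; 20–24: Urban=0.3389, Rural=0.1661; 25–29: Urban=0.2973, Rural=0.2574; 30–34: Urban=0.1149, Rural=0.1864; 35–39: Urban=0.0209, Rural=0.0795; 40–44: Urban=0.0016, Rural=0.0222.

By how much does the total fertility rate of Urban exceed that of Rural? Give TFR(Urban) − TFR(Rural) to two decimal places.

1.01

Urban:
  Sum of ASFRs = 0.2285 + 0.3389 + 0.2973 + 0.1149 + 0.0209 + 0.0016 = 1.0021
  TFR = 5 × 1.0021 = 5.0105
Rural:
  Sum of ASFRs = 0.0881 + 0.1661 + 0.2574 + 0.1864 + 0.0795 + 0.0222 = 0.7997
  TFR = 5 × 0.7997 = 3.9985
Difference = 5.0105 − 3.9985 = 1.012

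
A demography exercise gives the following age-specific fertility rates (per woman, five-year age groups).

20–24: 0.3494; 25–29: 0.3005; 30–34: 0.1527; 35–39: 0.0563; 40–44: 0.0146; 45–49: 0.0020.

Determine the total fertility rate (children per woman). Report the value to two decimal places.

Sum of ASFRs = 0.3494 + 0.3005 + 0.1527 + 0.0563 + 0.0146 + 0.0020 = 0.8755
TFR = 5 × 0.8755 = 4.3775

4.38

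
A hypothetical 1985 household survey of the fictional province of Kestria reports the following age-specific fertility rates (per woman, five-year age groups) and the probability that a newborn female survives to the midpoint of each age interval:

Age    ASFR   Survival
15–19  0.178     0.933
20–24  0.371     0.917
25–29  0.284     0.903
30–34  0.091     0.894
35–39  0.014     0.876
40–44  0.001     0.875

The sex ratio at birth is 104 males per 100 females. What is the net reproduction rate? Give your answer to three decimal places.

Proportion female at birth = 100 / (100 + 104) = 0.49020.
Per-age-group product (5 × ASFR × survival probability):
  15–19: 5 × 0.178 × 0.933 = 0.83037
  20–24: 5 × 0.371 × 0.917 = 1.70104
  25–29: 5 × 0.284 × 0.903 = 1.28226
  30–34: 5 × 0.091 × 0.894 = 0.40677
  35–39: 5 × 0.014 × 0.876 = 0.06132
  40–44: 5 × 0.001 × 0.875 = 0.00438
Sum = 4.28614
NRR = 0.49020 × 4.28614 = 2.10107
NRR > 1, so each generation more than replaces itself.

2.101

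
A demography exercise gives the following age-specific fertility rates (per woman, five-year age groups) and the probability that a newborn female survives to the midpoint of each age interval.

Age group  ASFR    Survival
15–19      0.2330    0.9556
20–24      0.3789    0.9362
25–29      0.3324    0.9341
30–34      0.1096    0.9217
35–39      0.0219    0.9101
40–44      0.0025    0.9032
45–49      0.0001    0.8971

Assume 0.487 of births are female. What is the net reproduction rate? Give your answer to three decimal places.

Proportion female at birth = 0.487.
Per-age-group product (5 × ASFR × survival probability):
  15–19: 5 × 0.2330 × 0.9556 = 1.11327
  20–24: 5 × 0.3789 × 0.9362 = 1.77363
  25–29: 5 × 0.3324 × 0.9341 = 1.55247
  30–34: 5 × 0.1096 × 0.9217 = 0.50509
  35–39: 5 × 0.0219 × 0.9101 = 0.09966
  40–44: 5 × 0.0025 × 0.9032 = 0.01129
  45–49: 5 × 0.0001 × 0.8971 = 0.00045
Sum = 5.05586
NRR = 0.487 × 5.05586 = 2.46220

2.462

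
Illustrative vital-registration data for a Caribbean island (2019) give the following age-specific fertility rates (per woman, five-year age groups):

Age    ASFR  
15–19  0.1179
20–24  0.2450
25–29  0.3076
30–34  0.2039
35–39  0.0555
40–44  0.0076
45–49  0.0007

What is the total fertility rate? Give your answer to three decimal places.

4.691

Sum of ASFRs = 0.1179 + 0.2450 + 0.3076 + 0.2039 + 0.0555 + 0.0076 + 0.0007 = 0.9382
TFR = 5 × 0.9382 = 4.691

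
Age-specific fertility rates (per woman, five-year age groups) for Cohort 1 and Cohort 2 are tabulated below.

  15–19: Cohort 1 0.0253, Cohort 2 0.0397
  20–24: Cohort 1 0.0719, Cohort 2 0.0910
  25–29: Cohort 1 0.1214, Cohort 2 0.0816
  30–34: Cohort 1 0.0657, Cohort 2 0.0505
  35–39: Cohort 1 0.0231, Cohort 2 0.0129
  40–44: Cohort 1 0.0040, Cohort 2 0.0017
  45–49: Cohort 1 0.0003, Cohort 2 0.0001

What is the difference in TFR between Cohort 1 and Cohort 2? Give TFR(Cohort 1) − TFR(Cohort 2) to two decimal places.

Cohort 1:
  Sum of ASFRs = 0.0253 + 0.0719 + 0.1214 + 0.0657 + 0.0231 + 0.0040 + 0.0003 = 0.3117
  TFR = 5 × 0.3117 = 1.5585
Cohort 2:
  Sum of ASFRs = 0.0397 + 0.0910 + 0.0816 + 0.0505 + 0.0129 + 0.0017 + 0.0001 = 0.2775
  TFR = 5 × 0.2775 = 1.3875
Difference = 1.5585 − 1.3875 = 0.171

0.17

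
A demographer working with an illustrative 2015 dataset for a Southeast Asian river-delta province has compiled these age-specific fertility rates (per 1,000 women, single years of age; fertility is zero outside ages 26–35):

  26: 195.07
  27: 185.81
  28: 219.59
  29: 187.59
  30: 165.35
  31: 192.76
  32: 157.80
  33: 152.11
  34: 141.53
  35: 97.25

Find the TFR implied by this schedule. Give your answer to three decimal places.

Sum of ASFRs = 195.07 + 185.81 + 219.59 + 187.59 + 165.35 + 192.76 + 157.80 + 152.11 + 141.53 + 97.25 = 1694.86
TFR = 1694.86 / 1000 = 1.69486

1.695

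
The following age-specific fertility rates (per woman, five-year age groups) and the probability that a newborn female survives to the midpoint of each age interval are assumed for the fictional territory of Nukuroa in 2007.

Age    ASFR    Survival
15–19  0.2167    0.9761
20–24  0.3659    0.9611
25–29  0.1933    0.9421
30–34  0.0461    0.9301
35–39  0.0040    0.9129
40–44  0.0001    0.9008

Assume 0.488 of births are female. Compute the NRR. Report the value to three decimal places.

1.932

Proportion female at birth = 0.488.
Survival-weighted fertility by age (5·fₓ·Sₓ):
  15–19: 5 × 0.2167 × 0.9761 = 1.05760
  20–24: 5 × 0.3659 × 0.9611 = 1.75833
  25–29: 5 × 0.1933 × 0.9421 = 0.91054
  30–34: 5 × 0.0461 × 0.9301 = 0.21439
  35–39: 5 × 0.0040 × 0.9129 = 0.01826
  40–44: 5 × 0.0001 × 0.9008 = 0.00045
Sum = 3.95957
NRR = 0.488 × 3.95957 = 1.93227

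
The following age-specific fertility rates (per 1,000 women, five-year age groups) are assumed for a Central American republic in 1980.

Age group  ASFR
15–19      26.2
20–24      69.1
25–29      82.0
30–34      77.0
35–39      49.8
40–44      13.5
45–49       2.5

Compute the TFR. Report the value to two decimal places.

Sum of ASFRs = 26.2 + 69.1 + 82.0 + 77.0 + 49.8 + 13.5 + 2.5 = 320.1
TFR = 5 × 320.1 / 1000 = 1.6005

1.60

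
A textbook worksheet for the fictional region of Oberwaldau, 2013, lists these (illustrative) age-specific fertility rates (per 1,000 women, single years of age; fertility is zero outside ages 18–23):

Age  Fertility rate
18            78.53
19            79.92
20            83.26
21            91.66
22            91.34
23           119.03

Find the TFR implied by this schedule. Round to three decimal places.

0.544

Sum of ASFRs = 78.53 + 79.92 + 83.26 + 91.66 + 91.34 + 119.03 = 543.74
TFR = 543.74 / 1000 = 0.54374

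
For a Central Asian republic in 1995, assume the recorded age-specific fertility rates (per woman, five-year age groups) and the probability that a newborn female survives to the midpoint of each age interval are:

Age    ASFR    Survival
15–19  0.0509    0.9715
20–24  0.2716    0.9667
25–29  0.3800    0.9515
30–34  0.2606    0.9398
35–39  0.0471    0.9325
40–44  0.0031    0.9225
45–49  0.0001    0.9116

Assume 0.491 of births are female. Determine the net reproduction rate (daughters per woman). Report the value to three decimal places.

2.370

Proportion female at birth = 0.491.
Per-age-group product (5 × ASFR × survival probability):
  15–19: 5 × 0.0509 × 0.9715 = 0.24725
  20–24: 5 × 0.2716 × 0.9667 = 1.31278
  25–29: 5 × 0.3800 × 0.9515 = 1.80785
  30–34: 5 × 0.2606 × 0.9398 = 1.22456
  35–39: 5 × 0.0471 × 0.9325 = 0.21960
  40–44: 5 × 0.0031 × 0.9225 = 0.01430
  45–49: 5 × 0.0001 × 0.9116 = 0.00046
Sum = 4.82680
NRR = 0.491 × 4.82680 = 2.36996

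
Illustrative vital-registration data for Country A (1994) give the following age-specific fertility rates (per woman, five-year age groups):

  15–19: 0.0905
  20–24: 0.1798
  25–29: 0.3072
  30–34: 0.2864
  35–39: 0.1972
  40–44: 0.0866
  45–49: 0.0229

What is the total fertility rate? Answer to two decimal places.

5.85

Sum of ASFRs = 0.0905 + 0.1798 + 0.3072 + 0.2864 + 0.1972 + 0.0866 + 0.0229 = 1.1706
TFR = 5 × 1.1706 = 5.853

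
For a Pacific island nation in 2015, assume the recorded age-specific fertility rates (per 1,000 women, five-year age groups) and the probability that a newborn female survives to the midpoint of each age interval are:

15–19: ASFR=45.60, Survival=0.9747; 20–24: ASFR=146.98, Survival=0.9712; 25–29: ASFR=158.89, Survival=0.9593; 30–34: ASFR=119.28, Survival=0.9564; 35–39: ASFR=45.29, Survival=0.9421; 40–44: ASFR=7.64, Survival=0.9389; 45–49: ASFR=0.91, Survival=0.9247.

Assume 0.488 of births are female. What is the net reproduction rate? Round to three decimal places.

1.231

Proportion female at birth = 0.488.
Each age group contributes 5 × ASFR × survival:
  15–19: 5 × 45.60/1000 × 0.9747 = 0.22223
  20–24: 5 × 146.98/1000 × 0.9712 = 0.71373
  25–29: 5 × 158.89/1000 × 0.9593 = 0.76212
  30–34: 5 × 119.28/1000 × 0.9564 = 0.57040
  35–39: 5 × 45.29/1000 × 0.9421 = 0.21334
  40–44: 5 × 7.64/1000 × 0.9389 = 0.03587
  45–49: 5 × 0.91/1000 × 0.9247 = 0.00421
Sum = 2.52190
NRR = 0.488 × 2.52190 = 1.23069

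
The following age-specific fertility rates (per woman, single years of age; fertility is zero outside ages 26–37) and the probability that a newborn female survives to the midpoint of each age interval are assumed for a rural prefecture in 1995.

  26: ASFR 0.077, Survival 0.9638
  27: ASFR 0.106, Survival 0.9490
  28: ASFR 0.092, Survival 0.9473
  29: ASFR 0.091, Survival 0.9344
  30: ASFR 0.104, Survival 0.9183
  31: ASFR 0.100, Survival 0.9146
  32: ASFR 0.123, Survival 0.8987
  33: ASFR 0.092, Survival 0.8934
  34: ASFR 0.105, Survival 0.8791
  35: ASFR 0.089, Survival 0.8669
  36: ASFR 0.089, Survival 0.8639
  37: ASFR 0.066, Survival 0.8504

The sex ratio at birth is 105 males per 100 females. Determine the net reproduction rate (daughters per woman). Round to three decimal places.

Proportion female at birth = 100 / (100 + 105) = 0.48780.
Per-age-group product (1 × ASFR × survival probability):
  26: 1 × 0.077 × 0.9638 = 0.07421
  27: 1 × 0.106 × 0.9490 = 0.10059
  28: 1 × 0.092 × 0.9473 = 0.08715
  29: 1 × 0.091 × 0.9344 = 0.08503
  30: 1 × 0.104 × 0.9183 = 0.09550
  31: 1 × 0.100 × 0.9146 = 0.09146
  32: 1 × 0.123 × 0.8987 = 0.11054
  33: 1 × 0.092 × 0.8934 = 0.08219
  34: 1 × 0.105 × 0.8791 = 0.09231
  35: 1 × 0.089 × 0.8669 = 0.07715
  36: 1 × 0.089 × 0.8639 = 0.07689
  37: 1 × 0.066 × 0.8504 = 0.05613
Sum = 1.02915
NRR = 0.48780 × 1.02915 = 0.50202

0.502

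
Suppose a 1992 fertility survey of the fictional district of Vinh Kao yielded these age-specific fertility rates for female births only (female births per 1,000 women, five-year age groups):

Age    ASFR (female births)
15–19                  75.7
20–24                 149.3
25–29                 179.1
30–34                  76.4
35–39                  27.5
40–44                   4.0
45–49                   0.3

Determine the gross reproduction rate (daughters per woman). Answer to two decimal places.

2.56

Sum of female ASFRs = 75.7 + 149.3 + 179.1 + 76.4 + 27.5 + 4.0 + 0.3 = 512.3
GRR = 5 × 512.3 / 1000 = 2.5615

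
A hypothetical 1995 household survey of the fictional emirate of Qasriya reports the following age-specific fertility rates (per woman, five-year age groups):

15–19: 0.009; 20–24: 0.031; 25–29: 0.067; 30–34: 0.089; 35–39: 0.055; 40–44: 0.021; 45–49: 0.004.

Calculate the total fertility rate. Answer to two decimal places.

1.38

Sum of ASFRs = 0.009 + 0.031 + 0.067 + 0.089 + 0.055 + 0.021 + 0.004 = 0.276
TFR = 5 × 0.276 = 1.38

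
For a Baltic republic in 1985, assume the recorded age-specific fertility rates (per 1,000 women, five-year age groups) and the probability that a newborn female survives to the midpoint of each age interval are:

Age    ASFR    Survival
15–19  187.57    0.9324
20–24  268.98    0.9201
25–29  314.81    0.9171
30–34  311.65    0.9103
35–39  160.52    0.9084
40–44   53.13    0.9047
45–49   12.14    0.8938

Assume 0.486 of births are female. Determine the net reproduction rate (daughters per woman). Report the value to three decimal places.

2.915

Proportion female at birth = 0.486.
Each age group contributes 5 × ASFR × survival:
  15–19: 5 × 187.57/1000 × 0.9324 = 0.87445
  20–24: 5 × 268.98/1000 × 0.9201 = 1.23744
  25–29: 5 × 314.81/1000 × 0.9171 = 1.44356
  30–34: 5 × 311.65/1000 × 0.9103 = 1.41847
  35–39: 5 × 160.52/1000 × 0.9084 = 0.72908
  40–44: 5 × 53.13/1000 × 0.9047 = 0.24033
  45–49: 5 × 12.14/1000 × 0.8938 = 0.05425
Sum = 5.99758
NRR = 0.486 × 5.99758 = 2.91482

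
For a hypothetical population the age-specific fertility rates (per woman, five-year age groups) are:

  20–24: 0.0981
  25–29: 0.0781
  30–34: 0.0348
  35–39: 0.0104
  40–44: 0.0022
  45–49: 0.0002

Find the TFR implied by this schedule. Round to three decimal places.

Sum of ASFRs = 0.0981 + 0.0781 + 0.0348 + 0.0104 + 0.0022 + 0.0002 = 0.2238
TFR = 5 × 0.2238 = 1.119

1.119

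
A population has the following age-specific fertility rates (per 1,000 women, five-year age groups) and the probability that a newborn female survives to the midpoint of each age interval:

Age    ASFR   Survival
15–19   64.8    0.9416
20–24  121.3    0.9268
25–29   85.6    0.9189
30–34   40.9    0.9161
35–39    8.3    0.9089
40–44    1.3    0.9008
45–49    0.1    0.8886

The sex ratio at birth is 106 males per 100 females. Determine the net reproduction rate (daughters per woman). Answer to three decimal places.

Proportion female at birth = 100 / (100 + 106) = 0.48544.
Weighting each age-specific rate by interval width and survival:
  15–19: 5 × 64.8/1000 × 0.9416 = 0.30508
  20–24: 5 × 121.3/1000 × 0.9268 = 0.56210
  25–29: 5 × 85.6/1000 × 0.9189 = 0.39329
  30–34: 5 × 40.9/1000 × 0.9161 = 0.18734
  35–39: 5 × 8.3/1000 × 0.9089 = 0.03772
  40–44: 5 × 1.3/1000 × 0.9008 = 0.00586
  45–49: 5 × 0.1/1000 × 0.8886 = 0.00044
Sum = 1.49183
NRR = 0.48544 × 1.49183 = 0.72419

0.724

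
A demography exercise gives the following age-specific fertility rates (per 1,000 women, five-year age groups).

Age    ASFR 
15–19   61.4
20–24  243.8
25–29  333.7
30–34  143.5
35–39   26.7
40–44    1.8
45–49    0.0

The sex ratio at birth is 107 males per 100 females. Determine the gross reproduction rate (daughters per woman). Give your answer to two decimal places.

1.96

Proportion female at birth = 100 / (100 + 107) = 0.48309.
Sum of ASFRs = 61.4 + 243.8 + 333.7 + 143.5 + 26.7 + 1.8 + 0.0 = 810.9
TFR = 5 × 810.9 / 1000 = 4.0545
GRR = 0.48309 × 4.0545 = 1.95869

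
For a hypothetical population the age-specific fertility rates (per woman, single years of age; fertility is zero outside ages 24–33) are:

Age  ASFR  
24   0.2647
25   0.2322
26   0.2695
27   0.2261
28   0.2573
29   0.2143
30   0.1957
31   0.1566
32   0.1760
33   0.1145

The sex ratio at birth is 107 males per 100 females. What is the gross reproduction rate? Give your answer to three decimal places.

1.018

Proportion female at birth = 100 / (100 + 107) = 0.48309.
Sum of ASFRs = 0.2647 + 0.2322 + 0.2695 + 0.2261 + 0.2573 + 0.2143 + 0.1957 + 0.1566 + 0.1760 + 0.1145 = 2.1069
TFR = 2.1069
GRR = 0.48309 × 2.1069 = 1.01782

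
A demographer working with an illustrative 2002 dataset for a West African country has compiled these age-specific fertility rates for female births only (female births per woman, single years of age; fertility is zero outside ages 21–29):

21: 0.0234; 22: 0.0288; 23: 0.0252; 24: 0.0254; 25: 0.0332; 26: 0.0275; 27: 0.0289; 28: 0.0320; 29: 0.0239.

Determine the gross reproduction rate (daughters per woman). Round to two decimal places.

0.25

Sum of female ASFRs = 0.0234 + 0.0288 + 0.0252 + 0.0254 + 0.0332 + 0.0275 + 0.0289 + 0.0320 + 0.0239 = 0.2483
GRR = 0.2483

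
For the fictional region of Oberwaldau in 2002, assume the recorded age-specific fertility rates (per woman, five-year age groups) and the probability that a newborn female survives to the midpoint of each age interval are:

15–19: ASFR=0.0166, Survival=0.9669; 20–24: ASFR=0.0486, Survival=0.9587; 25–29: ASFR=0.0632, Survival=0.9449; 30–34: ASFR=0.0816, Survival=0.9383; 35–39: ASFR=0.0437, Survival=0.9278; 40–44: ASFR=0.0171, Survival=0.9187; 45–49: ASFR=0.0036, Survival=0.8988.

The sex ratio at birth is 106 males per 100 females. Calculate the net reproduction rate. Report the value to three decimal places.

Proportion female at birth = 100 / (100 + 106) = 0.48544.
Survival-weighted fertility by age (5·fₓ·Sₓ):
  15–19: 5 × 0.0166 × 0.9669 = 0.08025
  20–24: 5 × 0.0486 × 0.9587 = 0.23296
  25–29: 5 × 0.0632 × 0.9449 = 0.29859
  30–34: 5 × 0.0816 × 0.9383 = 0.38283
  35–39: 5 × 0.0437 × 0.9278 = 0.20272
  40–44: 5 × 0.0171 × 0.9187 = 0.07855
  45–49: 5 × 0.0036 × 0.8988 = 0.01618
Sum = 1.29208
NRR = 0.48544 × 1.29208 = 0.62723
An NRR under 1 implies long-run decline under these rates.

0.627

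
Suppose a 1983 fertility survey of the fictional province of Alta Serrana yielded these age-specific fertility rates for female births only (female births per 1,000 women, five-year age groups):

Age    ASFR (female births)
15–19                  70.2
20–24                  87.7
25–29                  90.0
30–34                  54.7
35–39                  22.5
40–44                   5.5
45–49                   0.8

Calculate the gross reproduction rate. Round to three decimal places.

1.657

Sum of female ASFRs = 70.2 + 87.7 + 90.0 + 54.7 + 22.5 + 5.5 + 0.8 = 331.4
GRR = 5 × 331.4 / 1000 = 1.657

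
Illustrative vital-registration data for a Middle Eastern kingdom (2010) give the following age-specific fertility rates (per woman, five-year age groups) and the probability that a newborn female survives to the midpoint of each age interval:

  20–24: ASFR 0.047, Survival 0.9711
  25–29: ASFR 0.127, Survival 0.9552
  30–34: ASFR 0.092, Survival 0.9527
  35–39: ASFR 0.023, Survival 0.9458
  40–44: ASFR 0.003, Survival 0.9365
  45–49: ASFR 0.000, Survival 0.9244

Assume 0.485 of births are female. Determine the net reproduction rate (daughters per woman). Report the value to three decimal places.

Proportion female at birth = 0.485.
Each age group contributes 5 × ASFR × survival:
  20–24: 5 × 0.047 × 0.9711 = 0.22821
  25–29: 5 × 0.127 × 0.9552 = 0.60655
  30–34: 5 × 0.092 × 0.9527 = 0.43824
  35–39: 5 × 0.023 × 0.9458 = 0.10877
  40–44: 5 × 0.003 × 0.9365 = 0.01405
  45–49: 5 × 0.000 × 0.9244 = 0.00000
Sum = 1.39582
NRR = 0.485 × 1.39582 = 0.67697

0.677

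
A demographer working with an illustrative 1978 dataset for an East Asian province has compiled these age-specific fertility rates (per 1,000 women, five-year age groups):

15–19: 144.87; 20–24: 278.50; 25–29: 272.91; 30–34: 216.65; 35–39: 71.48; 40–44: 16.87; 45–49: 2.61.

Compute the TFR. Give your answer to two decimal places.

5.02

Sum of ASFRs = 144.87 + 278.50 + 272.91 + 216.65 + 71.48 + 16.87 + 2.61 = 1003.89
TFR = 5 × 1003.89 / 1000 = 5.01945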